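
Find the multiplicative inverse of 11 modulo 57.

gcd(57, 11) = 1.
By Bézout, 11*(26) + 57*(-5) = 1.
So 11*26 ≡ 1 (mod 57), and 26 mod 57 = 26.

26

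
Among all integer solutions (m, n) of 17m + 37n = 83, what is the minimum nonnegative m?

31

gcd(37, 17) = 1.
1 divides 83, so solutions exist.
By Bézout, 17·(-13) + 37·(6) = 1.
Scale by 83/1 = 83: (m₀, n₀) = (-1079, 498).
General solution: m = -1079 + 37t, n = 498 - 17t for integer t.
m ≥ 0: smallest is -1079 mod 37 = 31 (at t = 30), with n = -12.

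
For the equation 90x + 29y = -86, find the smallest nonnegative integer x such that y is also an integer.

10

gcd(90, 29):
  90 = 3*29 + 3
  29 = 9*3 + 2
  3 = 1*2 + 1
  2 = 2*1
so gcd(90, 29) = 1.
1 divides -86, so solutions exist.
Back-substitute for Bézout coefficients:
  1 = 3 - 1*2
  ... = 90*(10) + 29*(-31)
Scale by -86/1 = -86: (x₀, y₀) = (-860, 2666).
General solution: x = -860 + 29t, y = 2666 - 90t for integer t.
x ≥ 0: smallest is -860 mod 29 = 10 (at t = 30), with y = -34.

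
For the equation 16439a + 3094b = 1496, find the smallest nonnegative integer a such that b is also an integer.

158

gcd(16439, 3094) = 17  (16439 = 5*3094 + 969, 3094 = 3*969 + 187, 969 = 5*187 + 34, 187 = 5*34 + 17, 34 = 2*17).
17 divides 1496, so solutions exist.
Back-substituting, 16439*(-83) + 3094*(441) = 17.
Scale by 1496/17 = 88: (a₀, b₀) = (-7304, 38808).
General solution: a = -7304 + 182t, b = 38808 - 967t for integer t.
a ≥ 0: smallest is -7304 mod 182 = 158 (at t = 41), with b = -839.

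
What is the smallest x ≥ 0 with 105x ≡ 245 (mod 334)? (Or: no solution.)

gcd(334, 105) = 1  (334 = 3*105 + 19, 105 = 5*19 + 10, 19 = 1*10 + 9, 10 = 1*9 + 1, 9 = 9*1).
1 divides 245, so solutions exist.
Back-substituting, 105*(35) + 334*(-11) = 1.
So 105*(35) ≡ 1 (mod 334); multiply by 245: x ≡ 8575 (mod 334).
Smallest nonnegative: x = 8575 mod 334 = 225.

225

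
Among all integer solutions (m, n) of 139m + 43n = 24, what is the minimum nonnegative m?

11

gcd(139, 43) = 1  (139 = 3*43 + 10, 43 = 4*10 + 3, 10 = 3*3 + 1, 3 = 3*1).
1 divides 24, so solutions exist.
Back-substituting, 139*(13) + 43*(-42) = 1.
Scale by 24/1 = 24: (m₀, n₀) = (312, -1008).
General solution: m = 312 + 43t, n = -1008 - 139t for integer t.
m ≥ 0: smallest is 312 mod 43 = 11 (at t = -7), with n = -35.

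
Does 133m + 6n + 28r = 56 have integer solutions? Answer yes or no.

gcd(133, 6) = 1.
gcd(1, 28) = 1.
1 divides 56, so integer solutions exist.

yes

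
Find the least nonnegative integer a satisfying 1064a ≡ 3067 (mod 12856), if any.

no solution

gcd(12856, 1064) = 8.
8 does not divide 3067, so the congruence has no solution.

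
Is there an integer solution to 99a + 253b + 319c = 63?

gcd(253, 99) = 11  (253 = 2×99 + 55, 99 = 1×55 + 44, 55 = 1×44 + 11, 44 = 4×11).
gcd(11, 319) = 11.
11 does not divide 63 (remainder 8), so no integer solutions.

no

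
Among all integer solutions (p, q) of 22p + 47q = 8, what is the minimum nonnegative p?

26

gcd(47, 22):
  47 = 2·22 + 3
  22 = 7·3 + 1
  3 = 3·1
so gcd(47, 22) = 1.
1 divides 8, so solutions exist.
Back-substitute for Bézout coefficients:
  1 = 22 - 7·3
  ... = 22·(15) + 47·(-7)
Scale by 8/1 = 8: (p₀, q₀) = (120, -56).
General solution: p = 120 + 47t, q = -56 - 22t for integer t.
p ≥ 0: smallest is 120 mod 47 = 26 (at t = -2), with q = -12.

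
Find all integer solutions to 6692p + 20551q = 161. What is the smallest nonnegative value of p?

3590

gcd(20551, 6692):
  20551 = 3×6692 + 475
  6692 = 14×475 + 42
  475 = 11×42 + 13
  42 = 3×13 + 3
  13 = 4×3 + 1
  3 = 3×1
so gcd(20551, 6692) = 1.
1 divides 161, so solutions exist.
Back-substitute for Bézout coefficients:
  1 = 13 - 4×3
  ... = 6692×(-6360) + 20551×(2071)
Scale by 161/1 = 161: (p₀, q₀) = (-1023960, 333431).
General solution: p = -1023960 + 20551t, q = 333431 - 6692t for integer t.
p ≥ 0: smallest is -1023960 mod 20551 = 3590 (at t = 50), with q = -1169.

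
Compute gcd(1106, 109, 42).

gcd(1106, 109) = 1.
gcd(1, 42) = 1.

1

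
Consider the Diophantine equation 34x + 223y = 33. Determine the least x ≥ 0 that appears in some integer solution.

60

gcd(223, 34):
  223 = 6×34 + 19
  34 = 1×19 + 15
  19 = 1×15 + 4
  15 = 3×4 + 3
  4 = 1×3 + 1
  3 = 3×1
so gcd(223, 34) = 1.
1 divides 33, so solutions exist.
Back-substitute for Bézout coefficients:
  1 = 4 - 1×3
  ... = 34×(-59) + 223×(9)
Scale by 33/1 = 33: (x₀, y₀) = (-1947, 297).
General solution: x = -1947 + 223t, y = 297 - 34t for integer t.
x ≥ 0: smallest is -1947 mod 223 = 60 (at t = 9), with y = -9.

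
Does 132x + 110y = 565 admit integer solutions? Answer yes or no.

gcd(132, 110) = 22  (132 = 1·110 + 22, 110 = 5·22).
22 does not divide 565 (remainder 15), so no integer solutions.

no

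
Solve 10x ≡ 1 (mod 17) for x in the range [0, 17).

gcd(17, 10) = 1  (17 = 1·10 + 7, 10 = 1·7 + 3, 7 = 2·3 + 1, 3 = 3·1).
Back-substituting, 10·(-5) + 17·(3) = 1.
So 10·-5 ≡ 1 (mod 17), and -5 mod 17 = 12.

12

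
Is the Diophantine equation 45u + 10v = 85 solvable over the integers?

yes

gcd(45, 10) = 5  (45 = 4·10 + 5, 10 = 2·5).
5 divides 85, so integer solutions exist.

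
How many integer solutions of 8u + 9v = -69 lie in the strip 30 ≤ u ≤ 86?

6

gcd(9, 8) = 1  (9 = 1×8 + 1, 8 = 8×1).
Back-substituting, 8×(-1) + 9×(1) = 1.
Scale by -69: particular solution (69, -69); reduce u mod 9: (6, -13).
General solution: u = 6 + 9t, v = -13 - 8t for integer t.
30 ≤ 6 + 9t ≤ 86 gives t ∈ [3, 8], which is 6 values.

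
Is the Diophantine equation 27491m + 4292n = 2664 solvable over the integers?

yes

gcd(27491, 4292) = 37  (27491 = 6×4292 + 1739, 4292 = 2×1739 + 814, 1739 = 2×814 + 111, 814 = 7×111 + 37, 111 = 3×37).
37 divides 2664, so integer solutions exist.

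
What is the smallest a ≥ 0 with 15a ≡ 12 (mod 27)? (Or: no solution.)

gcd(27, 15) = 3  (27 = 1*15 + 12, 15 = 1*12 + 3, 12 = 4*3).
3 divides 12, so solutions exist.
Back-substituting, 15*(2) + 27*(-1) = 3.
So 15*(2) ≡ 3 (mod 27); multiply by 4: a ≡ 8 (mod 9).
Smallest nonnegative: a = 8 mod 9 = 8.

8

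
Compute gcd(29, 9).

gcd(29, 9):
  29 = 3×9 + 2
  9 = 4×2 + 1
  2 = 2×1
so gcd(29, 9) = 1.

1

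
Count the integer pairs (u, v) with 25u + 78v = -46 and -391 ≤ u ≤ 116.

gcd(78, 25) = 1.
By Bézout, 25*(25) + 78*(-8) = 1.
Particular solution: (20, -7).
General solution: u = 20 + 78t, v = -7 - 25t for integer t.
-391 ≤ 20 + 78t ≤ 116 gives t ∈ [-5, 1], which is 7 values.

7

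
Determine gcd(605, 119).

1

gcd(605, 119):
  605 = 5*119 + 10
  119 = 11*10 + 9
  10 = 1*9 + 1
  9 = 9*1
so gcd(605, 119) = 1.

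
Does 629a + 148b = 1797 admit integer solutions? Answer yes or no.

gcd(629, 148) = 37  (629 = 4*148 + 37, 148 = 4*37).
37 does not divide 1797 (remainder 21), so no integer solutions.

no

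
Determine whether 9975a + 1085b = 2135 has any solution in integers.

yes

gcd(9975, 1085) = 35  (9975 = 9*1085 + 210, 1085 = 5*210 + 35, 210 = 6*35).
35 divides 2135, so integer solutions exist.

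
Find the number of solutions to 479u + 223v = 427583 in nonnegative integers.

gcd(479, 223) = 1  (479 = 2·223 + 33, 223 = 6·33 + 25, 33 = 1·25 + 8, 25 = 3·8 + 1, 8 = 8·1).
Back-substituting, 479·(-27) + 223·(58) = 1.
Scale by 427583: one solution is (-11544741, 24799814). Reduce u mod 223: (192, 1505).
General: u = 192 + 223t, v = 1505 - 479t.
u ≥ 0 ⇒ t ≥ 0; v ≥ 0 ⇒ t ≤ 3. So t ∈ [0, 3]: 4 solutions.

4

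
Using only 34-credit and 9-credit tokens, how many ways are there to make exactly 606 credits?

2

Need nonnegative integers with 34j + 9k = 606.
gcd(34, 9) = 1, and 34·(4) + 9·(-15) = 1.
So (j₀, k₀) = (2424, -9090); general j = 2424 + 9t, k = -9090 - 34t.
j ≥ 0 ⇒ t ≥ -269; k ≥ 0 ⇒ t ≤ -268. That's 2 values of t.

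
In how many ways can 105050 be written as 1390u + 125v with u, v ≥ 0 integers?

3

gcd(1390, 125):
  1390 = 11·125 + 15
  125 = 8·15 + 5
  15 = 3·5
so gcd(1390, 125) = 5.
Back-substitute for Bézout coefficients:
  5 = 125 - 8·15
  ... = 1390·(-8) + 125·(89)
Scale by 21010: one solution is (-168080, 1869890). Reduce u mod 25: (20, 618).
General: u = 20 + 25t, v = 618 - 278t.
u ≥ 0 ⇒ t ≥ 0; v ≥ 0 ⇒ t ≤ 2. So t ∈ [0, 2]: 3 solutions.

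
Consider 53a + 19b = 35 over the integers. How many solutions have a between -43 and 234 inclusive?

15

gcd(53, 19):
  53 = 2×19 + 15
  19 = 1×15 + 4
  15 = 3×4 + 3
  4 = 1×3 + 1
  3 = 3×1
so gcd(53, 19) = 1.
Back-substitute for Bézout coefficients:
  1 = 4 - 1×3
  ... = 53×(-5) + 19×(14)
Scale by 35: particular solution (-175, 490); reduce a mod 19: (15, -40).
General solution: a = 15 + 19t, b = -40 - 53t for integer t.
-43 ≤ 15 + 19t ≤ 234 gives t ∈ [-3, 11], which is 15 values.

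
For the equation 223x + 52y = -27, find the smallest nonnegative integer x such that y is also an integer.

gcd(223, 52) = 1.
1 divides -27, so solutions exist.
By Bézout, 223*(7) + 52*(-30) = 1.
Scale by -27/1 = -27: (x₀, y₀) = (-189, 810).
General solution: x = -189 + 52t, y = 810 - 223t for integer t.
x ≥ 0: smallest is -189 mod 52 = 19 (at t = 4), with y = -82.

19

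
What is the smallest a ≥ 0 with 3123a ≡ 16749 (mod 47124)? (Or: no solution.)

gcd(47124, 3123) = 9  (47124 = 15×3123 + 279, 3123 = 11×279 + 54, 279 = 5×54 + 9, 54 = 6×9).
9 divides 16749, so solutions exist.
Back-substituting, 3123×(-845) + 47124×(56) = 9.
So 3123×(-845) ≡ 9 (mod 47124); multiply by 1861: a ≡ -1572545 (mod 5236).
Smallest nonnegative: a = -1572545 mod 5236 = 3491.

3491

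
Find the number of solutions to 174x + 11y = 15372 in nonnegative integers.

8

gcd(174, 11) = 1.
By Bézout, 174×(5) + 11×(-79) = 1.
One solution: (3, 1350).
General: x = 3 + 11t, y = 1350 - 174t.
x ≥ 0 ⇒ t ≥ 0; y ≥ 0 ⇒ t ≤ 7. So t ∈ [0, 7]: 8 solutions.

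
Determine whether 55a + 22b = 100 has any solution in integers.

no

gcd(55, 22) = 11  (55 = 2·22 + 11, 22 = 2·11).
11 does not divide 100 (remainder 1), so no integer solutions.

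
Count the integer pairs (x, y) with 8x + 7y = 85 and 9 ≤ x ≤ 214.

29

gcd(8, 7) = 1  (8 = 1*7 + 1, 7 = 7*1).
Back-substituting, 8*(1) + 7*(-1) = 1.
Scale by 85: particular solution (85, -85); reduce x mod 7: (1, 11).
General solution: x = 1 + 7t, y = 11 - 8t for integer t.
9 ≤ 1 + 7t ≤ 214 gives t ∈ [2, 30], which is 29 values.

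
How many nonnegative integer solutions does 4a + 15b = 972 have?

gcd(15, 4) = 1  (15 = 3·4 + 3, 4 = 1·3 + 1, 3 = 3·1).
Back-substituting, 4·(4) + 15·(-1) = 1.
Scale by 972: one solution is (3888, -972). Reduce a mod 15: (3, 64).
General: a = 3 + 15t, b = 64 - 4t.
a ≥ 0 ⇒ t ≥ 0; b ≥ 0 ⇒ t ≤ 16. So t ∈ [0, 16]: 17 solutions.

17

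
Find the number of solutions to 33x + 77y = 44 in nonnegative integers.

0

gcd(77, 33) = 11  (77 = 2*33 + 11, 33 = 3*11).
Back-substituting, 33*(-2) + 77*(1) = 11.
Scale by 4: one solution is (-8, 4). Reduce x mod 7: (6, -2).
General: x = 6 + 7t, y = -2 - 3t.
x ≥ 0 ⇒ t ≥ 0; y ≥ 0 ⇒ t ≤ -1. So t ∈ [0, -1]: 0 solutions.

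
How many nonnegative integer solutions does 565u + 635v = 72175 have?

1

gcd(635, 565):
  635 = 1×565 + 70
  565 = 8×70 + 5
  70 = 14×5
so gcd(635, 565) = 5.
Back-substitute for Bézout coefficients:
  5 = 565 - 8×70
  ... = 565×(9) + 635×(-8)
Scale by 14435: one solution is (129915, -115480). Reduce u mod 127: (121, 6).
General: u = 121 + 127t, v = 6 - 113t.
u ≥ 0 ⇒ t ≥ 0; v ≥ 0 ⇒ t ≤ 0. So t ∈ [0, 0]: 1 solution.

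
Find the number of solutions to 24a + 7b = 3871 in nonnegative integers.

gcd(24, 7) = 1  (24 = 3·7 + 3, 7 = 2·3 + 1, 3 = 3·1).
Back-substituting, 24·(-2) + 7·(7) = 1.
Scale by 3871: one solution is (-7742, 27097). Reduce a mod 7: (0, 553).
General: a = 0 + 7t, b = 553 - 24t.
a ≥ 0 ⇒ t ≥ 0; b ≥ 0 ⇒ t ≤ 23. So t ∈ [0, 23]: 24 solutions.

24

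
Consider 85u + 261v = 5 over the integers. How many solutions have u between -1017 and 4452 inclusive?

gcd(261, 85) = 1  (261 = 3×85 + 6, 85 = 14×6 + 1, 6 = 6×1).
Back-substituting, 85×(43) + 261×(-14) = 1.
Scale by 5: particular solution (215, -70); reduce u mod 261: (215, -70).
General solution: u = 215 + 261t, v = -70 - 85t for integer t.
-1017 ≤ 215 + 261t ≤ 4452 gives t ∈ [-4, 16], which is 21 values.

21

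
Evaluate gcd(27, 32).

1

gcd(32, 27) = 1  (32 = 1*27 + 5, 27 = 5*5 + 2, 5 = 2*2 + 1, 2 = 2*1).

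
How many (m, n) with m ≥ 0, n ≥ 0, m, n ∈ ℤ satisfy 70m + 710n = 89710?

18

gcd(710, 70) = 10  (710 = 10×70 + 10, 70 = 7×10).
Back-substituting, 70×(-10) + 710×(1) = 10.
Scale by 8971: one solution is (-89710, 8971). Reduce m mod 71: (34, 123).
General: m = 34 + 71t, n = 123 - 7t.
m ≥ 0 ⇒ t ≥ 0; n ≥ 0 ⇒ t ≤ 17. So t ∈ [0, 17]: 18 solutions.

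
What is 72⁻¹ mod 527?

183

gcd(527, 72) = 1  (527 = 7·72 + 23, 72 = 3·23 + 3, 23 = 7·3 + 2, 3 = 1·2 + 1, 2 = 2·1).
Back-substituting, 72·(183) + 527·(-25) = 1.
So 72·183 ≡ 1 (mod 527), and 183 mod 527 = 183.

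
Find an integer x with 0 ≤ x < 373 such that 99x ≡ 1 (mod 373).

gcd(373, 99):
  373 = 3×99 + 76
  99 = 1×76 + 23
  76 = 3×23 + 7
  23 = 3×7 + 2
  7 = 3×2 + 1
  2 = 2×1
so gcd(373, 99) = 1.
Back-substitute for Bézout coefficients:
  1 = 7 - 3×2
  ... = 99×(-162) + 373×(43)
So 99×-162 ≡ 1 (mod 373), and -162 mod 373 = 211.

211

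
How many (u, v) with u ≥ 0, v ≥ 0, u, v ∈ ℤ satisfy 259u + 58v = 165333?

11

gcd(259, 58):
  259 = 4×58 + 27
  58 = 2×27 + 4
  27 = 6×4 + 3
  4 = 1×3 + 1
  3 = 3×1
so gcd(259, 58) = 1.
Back-substitute for Bézout coefficients:
  1 = 4 - 1×3
  ... = 259×(-15) + 58×(67)
Scale by 165333: one solution is (-2479995, 11077311). Reduce u mod 58: (27, 2730).
General: u = 27 + 58t, v = 2730 - 259t.
u ≥ 0 ⇒ t ≥ 0; v ≥ 0 ⇒ t ≤ 10. So t ∈ [0, 10]: 11 solutions.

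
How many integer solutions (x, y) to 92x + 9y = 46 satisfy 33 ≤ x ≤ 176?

gcd(92, 9) = 1  (92 = 10×9 + 2, 9 = 4×2 + 1, 2 = 2×1).
Back-substituting, 92×(-4) + 9×(41) = 1.
Scale by 46: particular solution (-184, 1886); reduce x mod 9: (5, -46).
General solution: x = 5 + 9t, y = -46 - 92t for integer t.
33 ≤ 5 + 9t ≤ 176 gives t ∈ [4, 19], which is 16 values.

16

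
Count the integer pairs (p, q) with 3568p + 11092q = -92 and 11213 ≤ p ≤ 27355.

gcd(11092, 3568) = 4  (11092 = 3×3568 + 388, 3568 = 9×388 + 76, 388 = 5×76 + 8, 76 = 9×8 + 4, 8 = 2×4).
Back-substituting, 3568×(1315) + 11092×(-423) = 4.
Scale by -23: particular solution (-30245, 9729); reduce p mod 2773: (258, -83).
General solution: p = 258 + 2773t, q = -83 - 892t for integer t.
11213 ≤ 258 + 2773t ≤ 27355 gives t ∈ [4, 9], which is 6 values.

6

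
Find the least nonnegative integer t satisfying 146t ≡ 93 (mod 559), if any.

395

gcd(559, 146):
  559 = 3*146 + 121
  146 = 1*121 + 25
  121 = 4*25 + 21
  25 = 1*21 + 4
  21 = 5*4 + 1
  4 = 4*1
so gcd(559, 146) = 1.
1 divides 93, so solutions exist.
Back-substitute for Bézout coefficients:
  1 = 21 - 5*4
  ... = 146*(-134) + 559*(35)
So 146*(-134) ≡ 1 (mod 559); multiply by 93: t ≡ -12462 (mod 559).
Smallest nonnegative: t = -12462 mod 559 = 395.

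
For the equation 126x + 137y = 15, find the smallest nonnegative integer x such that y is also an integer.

gcd(137, 126) = 1  (137 = 1*126 + 11, 126 = 11*11 + 5, 11 = 2*5 + 1, 5 = 5*1).
1 divides 15, so solutions exist.
Back-substituting, 126*(-25) + 137*(23) = 1.
Scale by 15/1 = 15: (x₀, y₀) = (-375, 345).
General solution: x = -375 + 137t, y = 345 - 126t for integer t.
x ≥ 0: smallest is -375 mod 137 = 36 (at t = 3), with y = -33.

36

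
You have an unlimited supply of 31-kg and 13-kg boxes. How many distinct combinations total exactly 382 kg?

Need nonnegative integers with 31j + 13k = 382.
gcd(31, 13) = 1, and 31·(-5) + 13·(12) = 1.
So (j₀, k₀) = (-1910, 4584); general j = -1910 + 13t, k = 4584 - 31t.
j ≥ 0 ⇒ t ≥ 147; k ≥ 0 ⇒ t ≤ 147. That's 1 value of t.

1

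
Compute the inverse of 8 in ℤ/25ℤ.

22

gcd(25, 8) = 1  (25 = 3*8 + 1, 8 = 8*1).
Back-substituting, 8*(-3) + 25*(1) = 1.
So 8*-3 ≡ 1 (mod 25), and -3 mod 25 = 22.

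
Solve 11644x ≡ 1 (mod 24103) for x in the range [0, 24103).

21116

gcd(24103, 11644) = 1  (24103 = 2*11644 + 815, 11644 = 14*815 + 234, 815 = 3*234 + 113, 234 = 2*113 + 8, 113 = 14*8 + 1, 8 = 8*1).
Back-substituting, 11644*(-2987) + 24103*(1443) = 1.
So 11644*-2987 ≡ 1 (mod 24103), and -2987 mod 24103 = 21116.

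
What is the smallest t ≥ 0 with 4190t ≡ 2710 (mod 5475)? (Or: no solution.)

539

gcd(5475, 4190):
  5475 = 1·4190 + 1285
  4190 = 3·1285 + 335
  1285 = 3·335 + 280
  335 = 1·280 + 55
  280 = 5·55 + 5
  55 = 11·5
so gcd(5475, 4190) = 5.
5 divides 2710, so solutions exist.
Back-substitute for Bézout coefficients:
  5 = 280 - 5·55
  ... = 4190·(-98) + 5475·(75)
So 4190·(-98) ≡ 5 (mod 5475); multiply by 542: t ≡ -53116 (mod 1095).
Smallest nonnegative: t = -53116 mod 1095 = 539.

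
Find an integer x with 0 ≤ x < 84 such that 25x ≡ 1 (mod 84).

37

gcd(84, 25):
  84 = 3*25 + 9
  25 = 2*9 + 7
  9 = 1*7 + 2
  7 = 3*2 + 1
  2 = 2*1
so gcd(84, 25) = 1.
Back-substitute for Bézout coefficients:
  1 = 7 - 3*2
  ... = 25*(37) + 84*(-11)
So 25*37 ≡ 1 (mod 84), and 37 mod 84 = 37.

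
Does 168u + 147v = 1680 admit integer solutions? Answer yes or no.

gcd(168, 147) = 21  (168 = 1×147 + 21, 147 = 7×21).
21 divides 1680, so integer solutions exist.

yes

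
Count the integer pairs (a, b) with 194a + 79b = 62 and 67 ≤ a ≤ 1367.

16

gcd(194, 79):
  194 = 2·79 + 36
  79 = 2·36 + 7
  36 = 5·7 + 1
  7 = 7·1
so gcd(194, 79) = 1.
Back-substitute for Bézout coefficients:
  1 = 36 - 5·7
  ... = 194·(11) + 79·(-27)
Scale by 62: particular solution (682, -1674); reduce a mod 79: (50, -122).
General solution: a = 50 + 79t, b = -122 - 194t for integer t.
67 ≤ 50 + 79t ≤ 1367 gives t ∈ [1, 16], which is 16 values.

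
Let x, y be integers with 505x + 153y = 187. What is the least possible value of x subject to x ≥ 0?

gcd(505, 153) = 1  (505 = 3·153 + 46, 153 = 3·46 + 15, 46 = 3·15 + 1, 15 = 15·1).
1 divides 187, so solutions exist.
Back-substituting, 505·(10) + 153·(-33) = 1.
Scale by 187/1 = 187: (x₀, y₀) = (1870, -6171).
General solution: x = 1870 + 153t, y = -6171 - 505t for integer t.
x ≥ 0: smallest is 1870 mod 153 = 34 (at t = -12), with y = -111.

34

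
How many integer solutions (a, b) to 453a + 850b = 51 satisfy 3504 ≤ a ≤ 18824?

18

gcd(850, 453) = 1  (850 = 1×453 + 397, 453 = 1×397 + 56, 397 = 7×56 + 5, 56 = 11×5 + 1, 5 = 5×1).
Back-substituting, 453×(167) + 850×(-89) = 1.
Scale by 51: particular solution (8517, -4539); reduce a mod 850: (17, -9).
General solution: a = 17 + 850t, b = -9 - 453t for integer t.
3504 ≤ 17 + 850t ≤ 18824 gives t ∈ [5, 22], which is 18 values.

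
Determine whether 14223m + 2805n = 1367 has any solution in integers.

no

gcd(14223, 2805) = 33  (14223 = 5×2805 + 198, 2805 = 14×198 + 33, 198 = 6×33).
33 does not divide 1367 (remainder 14), so no integer solutions.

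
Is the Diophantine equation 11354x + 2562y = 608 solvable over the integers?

gcd(11354, 2562) = 14  (11354 = 4×2562 + 1106, 2562 = 2×1106 + 350, 1106 = 3×350 + 56, 350 = 6×56 + 14, 56 = 4×14).
14 does not divide 608 (remainder 6), so no integer solutions.

no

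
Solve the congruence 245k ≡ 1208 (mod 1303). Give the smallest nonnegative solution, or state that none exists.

gcd(1303, 245) = 1  (1303 = 5*245 + 78, 245 = 3*78 + 11, 78 = 7*11 + 1, 11 = 11*1).
1 divides 1208, so solutions exist.
Back-substituting, 245*(-117) + 1303*(22) = 1.
So 245*(-117) ≡ 1 (mod 1303); multiply by 1208: k ≡ -141336 (mod 1303).
Smallest nonnegative: k = -141336 mod 1303 = 691.

691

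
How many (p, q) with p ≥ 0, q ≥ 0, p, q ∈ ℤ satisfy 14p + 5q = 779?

11

gcd(14, 5) = 1.
By Bézout, 14×(-1) + 5×(3) = 1.
One solution: (1, 153).
General: p = 1 + 5t, q = 153 - 14t.
p ≥ 0 ⇒ t ≥ 0; q ≥ 0 ⇒ t ≤ 10. So t ∈ [0, 10]: 11 solutions.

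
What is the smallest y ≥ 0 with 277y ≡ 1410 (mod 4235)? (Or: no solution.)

gcd(4235, 277):
  4235 = 15×277 + 80
  277 = 3×80 + 37
  80 = 2×37 + 6
  37 = 6×6 + 1
  6 = 6×1
so gcd(4235, 277) = 1.
1 divides 1410, so solutions exist.
Back-substitute for Bézout coefficients:
  1 = 37 - 6×6
  ... = 277×(688) + 4235×(-45)
So 277×(688) ≡ 1 (mod 4235); multiply by 1410: y ≡ 970080 (mod 4235).
Smallest nonnegative: y = 970080 mod 4235 = 265.

265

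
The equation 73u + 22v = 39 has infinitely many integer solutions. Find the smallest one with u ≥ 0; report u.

gcd(73, 22) = 1  (73 = 3*22 + 7, 22 = 3*7 + 1, 7 = 7*1).
1 divides 39, so solutions exist.
Back-substituting, 73*(-3) + 22*(10) = 1.
Scale by 39/1 = 39: (u₀, v₀) = (-117, 390).
General solution: u = -117 + 22t, v = 390 - 73t for integer t.
u ≥ 0: smallest is -117 mod 22 = 15 (at t = 6), with v = -48.

15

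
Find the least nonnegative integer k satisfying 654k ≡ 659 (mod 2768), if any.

no solution

gcd(2768, 654):
  2768 = 4×654 + 152
  654 = 4×152 + 46
  152 = 3×46 + 14
  46 = 3×14 + 4
  14 = 3×4 + 2
  4 = 2×2
so gcd(2768, 654) = 2.
2 does not divide 659, so the congruence has no solution.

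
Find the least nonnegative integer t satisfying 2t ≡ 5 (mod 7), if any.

gcd(7, 2) = 1  (7 = 3*2 + 1, 2 = 2*1).
1 divides 5, so solutions exist.
Back-substituting, 2*(-3) + 7*(1) = 1.
So 2*(-3) ≡ 1 (mod 7); multiply by 5: t ≡ -15 (mod 7).
Smallest nonnegative: t = -15 mod 7 = 6.

6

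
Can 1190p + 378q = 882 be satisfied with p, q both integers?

gcd(1190, 378) = 14  (1190 = 3×378 + 56, 378 = 6×56 + 42, 56 = 1×42 + 14, 42 = 3×14).
14 divides 882, so integer solutions exist.

yes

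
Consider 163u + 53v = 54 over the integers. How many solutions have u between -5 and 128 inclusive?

2

gcd(163, 53) = 1  (163 = 3·53 + 4, 53 = 13·4 + 1, 4 = 4·1).
Back-substituting, 163·(-13) + 53·(40) = 1.
Scale by 54: particular solution (-702, 2160); reduce u mod 53: (40, -122).
General solution: u = 40 + 53t, v = -122 - 163t for integer t.
-5 ≤ 40 + 53t ≤ 128 gives t ∈ [0, 1], which is 2 values.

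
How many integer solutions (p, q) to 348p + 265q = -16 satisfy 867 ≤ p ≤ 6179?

20

gcd(348, 265) = 1.
By Bézout, 348×(-83) + 265×(109) = 1.
Particular solution: (3, -4).
General solution: p = 3 + 265t, q = -4 - 348t for integer t.
867 ≤ 3 + 265t ≤ 6179 gives t ∈ [4, 23], which is 20 values.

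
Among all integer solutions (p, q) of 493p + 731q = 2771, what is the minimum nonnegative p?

16

gcd(731, 493):
  731 = 1*493 + 238
  493 = 2*238 + 17
  238 = 14*17
so gcd(731, 493) = 17.
17 divides 2771, so solutions exist.
Back-substitute for Bézout coefficients:
  17 = 493 - 2*238
  ... = 493*(3) + 731*(-2)
Scale by 2771/17 = 163: (p₀, q₀) = (489, -326).
General solution: p = 489 + 43t, q = -326 - 29t for integer t.
p ≥ 0: smallest is 489 mod 43 = 16 (at t = -11), with q = -7.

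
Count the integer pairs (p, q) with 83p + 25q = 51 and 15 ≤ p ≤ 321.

gcd(83, 25) = 1  (83 = 3*25 + 8, 25 = 3*8 + 1, 8 = 8*1).
Back-substituting, 83*(-3) + 25*(10) = 1.
Scale by 51: particular solution (-153, 510); reduce p mod 25: (22, -71).
General solution: p = 22 + 25t, q = -71 - 83t for integer t.
15 ≤ 22 + 25t ≤ 321 gives t ∈ [0, 11], which is 12 values.

12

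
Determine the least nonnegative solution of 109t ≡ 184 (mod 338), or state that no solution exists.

gcd(338, 109):
  338 = 3*109 + 11
  109 = 9*11 + 10
  11 = 1*10 + 1
  10 = 10*1
so gcd(338, 109) = 1.
1 divides 184, so solutions exist.
Back-substitute for Bézout coefficients:
  1 = 11 - 1*10
  ... = 109*(-31) + 338*(10)
So 109*(-31) ≡ 1 (mod 338); multiply by 184: t ≡ -5704 (mod 338).
Smallest nonnegative: t = -5704 mod 338 = 42.

42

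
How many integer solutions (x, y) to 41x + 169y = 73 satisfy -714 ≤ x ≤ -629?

gcd(169, 41):
  169 = 4×41 + 5
  41 = 8×5 + 1
  5 = 5×1
so gcd(169, 41) = 1.
Back-substitute for Bézout coefficients:
  1 = 41 - 8×5
  ... = 41×(33) + 169×(-8)
Scale by 73: particular solution (2409, -584); reduce x mod 169: (43, -10).
General solution: x = 43 + 169t, y = -10 - 41t for integer t.
-714 ≤ 43 + 169t ≤ -629 gives t ∈ [-4, -4], which is 1 value.

1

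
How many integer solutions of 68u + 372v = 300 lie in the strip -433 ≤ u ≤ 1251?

18

gcd(372, 68):
  372 = 5*68 + 32
  68 = 2*32 + 4
  32 = 8*4
so gcd(372, 68) = 4.
Back-substitute for Bézout coefficients:
  4 = 68 - 2*32
  ... = 68*(11) + 372*(-2)
Scale by 75: particular solution (825, -150); reduce u mod 93: (81, -14).
General solution: u = 81 + 93t, v = -14 - 17t for integer t.
-433 ≤ 81 + 93t ≤ 1251 gives t ∈ [-5, 12], which is 18 values.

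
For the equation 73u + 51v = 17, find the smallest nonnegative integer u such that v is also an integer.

gcd(73, 51) = 1  (73 = 1*51 + 22, 51 = 2*22 + 7, 22 = 3*7 + 1, 7 = 7*1).
1 divides 17, so solutions exist.
Back-substituting, 73*(7) + 51*(-10) = 1.
Scale by 17/1 = 17: (u₀, v₀) = (119, -170).
General solution: u = 119 + 51t, v = -170 - 73t for integer t.
u ≥ 0: smallest is 119 mod 51 = 17 (at t = -2), with v = -24.

17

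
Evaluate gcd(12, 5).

1

gcd(12, 5):
  12 = 2·5 + 2
  5 = 2·2 + 1
  2 = 2·1
so gcd(12, 5) = 1.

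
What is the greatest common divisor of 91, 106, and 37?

gcd(106, 91) = 1  (106 = 1*91 + 15, 91 = 6*15 + 1, 15 = 15*1).
gcd(1, 37) = 1.

1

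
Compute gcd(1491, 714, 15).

3

gcd(1491, 714):
  1491 = 2·714 + 63
  714 = 11·63 + 21
  63 = 3·21
so gcd(1491, 714) = 21.
gcd(21, 15) = 3.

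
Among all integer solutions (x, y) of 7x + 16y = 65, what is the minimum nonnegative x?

gcd(16, 7):
  16 = 2×7 + 2
  7 = 3×2 + 1
  2 = 2×1
so gcd(16, 7) = 1.
1 divides 65, so solutions exist.
Back-substitute for Bézout coefficients:
  1 = 7 - 3×2
  ... = 7×(7) + 16×(-3)
Scale by 65/1 = 65: (x₀, y₀) = (455, -195).
General solution: x = 455 + 16t, y = -195 - 7t for integer t.
x ≥ 0: smallest is 455 mod 16 = 7 (at t = -28), with y = 1.

7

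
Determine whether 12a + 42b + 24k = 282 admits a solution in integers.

gcd(42, 12) = 6  (42 = 3*12 + 6, 12 = 2*6).
gcd(6, 24) = 6.
6 divides 282, so integer solutions exist.

yes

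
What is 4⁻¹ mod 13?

10

gcd(13, 4) = 1.
By Bézout, 4*(-3) + 13*(1) = 1.
So 4*-3 ≡ 1 (mod 13), and -3 mod 13 = 10.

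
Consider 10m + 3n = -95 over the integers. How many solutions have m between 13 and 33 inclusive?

7

gcd(10, 3) = 1  (10 = 3×3 + 1, 3 = 3×1).
Back-substituting, 10×(1) + 3×(-3) = 1.
Scale by -95: particular solution (-95, 285); reduce m mod 3: (1, -35).
General solution: m = 1 + 3t, n = -35 - 10t for integer t.
13 ≤ 1 + 3t ≤ 33 gives t ∈ [4, 10], which is 7 values.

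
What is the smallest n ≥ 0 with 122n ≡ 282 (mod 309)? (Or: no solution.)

gcd(309, 122) = 1  (309 = 2·122 + 65, 122 = 1·65 + 57, 65 = 1·57 + 8, 57 = 7·8 + 1, 8 = 8·1).
1 divides 282, so solutions exist.
Back-substituting, 122·(38) + 309·(-15) = 1.
So 122·(38) ≡ 1 (mod 309); multiply by 282: n ≡ 10716 (mod 309).
Smallest nonnegative: n = 10716 mod 309 = 210.

210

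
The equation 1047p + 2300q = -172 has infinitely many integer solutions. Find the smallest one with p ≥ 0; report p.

gcd(2300, 1047):
  2300 = 2*1047 + 206
  1047 = 5*206 + 17
  206 = 12*17 + 2
  17 = 8*2 + 1
  2 = 2*1
so gcd(2300, 1047) = 1.
1 divides -172, so solutions exist.
Back-substitute for Bézout coefficients:
  1 = 17 - 8*2
  ... = 1047*(1083) + 2300*(-493)
Scale by -172/1 = -172: (p₀, q₀) = (-186276, 84796).
General solution: p = -186276 + 2300t, q = 84796 - 1047t for integer t.
p ≥ 0: smallest is -186276 mod 2300 = 24 (at t = 81), with q = -11.

24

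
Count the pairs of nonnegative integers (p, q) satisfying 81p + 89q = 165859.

23

gcd(89, 81):
  89 = 1·81 + 8
  81 = 10·8 + 1
  8 = 8·1
so gcd(89, 81) = 1.
Back-substitute for Bézout coefficients:
  1 = 81 - 10·8
  ... = 81·(11) + 89·(-10)
Scale by 165859: one solution is (1824449, -1658590). Reduce p mod 89: (38, 1829).
General: p = 38 + 89t, q = 1829 - 81t.
p ≥ 0 ⇒ t ≥ 0; q ≥ 0 ⇒ t ≤ 22. So t ∈ [0, 22]: 23 solutions.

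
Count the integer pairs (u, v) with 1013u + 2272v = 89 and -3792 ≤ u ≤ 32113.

gcd(2272, 1013) = 1  (2272 = 2×1013 + 246, 1013 = 4×246 + 29, 246 = 8×29 + 14, 29 = 2×14 + 1, 14 = 14×1).
Back-substituting, 1013×(157) + 2272×(-70) = 1.
Scale by 89: particular solution (13973, -6230); reduce u mod 2272: (341, -152).
General solution: u = 341 + 2272t, v = -152 - 1013t for integer t.
-3792 ≤ 341 + 2272t ≤ 32113 gives t ∈ [-1, 13], which is 15 values.

15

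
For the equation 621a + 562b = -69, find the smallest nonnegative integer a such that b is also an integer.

437

gcd(621, 562) = 1  (621 = 1×562 + 59, 562 = 9×59 + 31, 59 = 1×31 + 28, 31 = 1×28 + 3, 28 = 9×3 + 1, 3 = 3×1).
1 divides -69, so solutions exist.
Back-substituting, 621×(181) + 562×(-200) = 1.
Scale by -69/1 = -69: (a₀, b₀) = (-12489, 13800).
General solution: a = -12489 + 562t, b = 13800 - 621t for integer t.
a ≥ 0: smallest is -12489 mod 562 = 437 (at t = 23), with b = -483.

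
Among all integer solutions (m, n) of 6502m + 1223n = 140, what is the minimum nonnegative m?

gcd(6502, 1223):
  6502 = 5*1223 + 387
  1223 = 3*387 + 62
  387 = 6*62 + 15
  62 = 4*15 + 2
  15 = 7*2 + 1
  2 = 2*1
so gcd(6502, 1223) = 1.
1 divides 140, so solutions exist.
Back-substitute for Bézout coefficients:
  1 = 15 - 7*2
  ... = 6502*(572) + 1223*(-3041)
Scale by 140/1 = 140: (m₀, n₀) = (80080, -425740).
General solution: m = 80080 + 1223t, n = -425740 - 6502t for integer t.
m ≥ 0: smallest is 80080 mod 1223 = 585 (at t = -65), with n = -3110.

585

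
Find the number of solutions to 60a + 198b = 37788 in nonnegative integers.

19

gcd(198, 60) = 6.
By Bézout, 60×(10) + 198×(-3) = 6.
One solution: (16, 186).
General: a = 16 + 33t, b = 186 - 10t.
a ≥ 0 ⇒ t ≥ 0; b ≥ 0 ⇒ t ≤ 18. So t ∈ [0, 18]: 19 solutions.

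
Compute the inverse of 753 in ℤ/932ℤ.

781

gcd(932, 753) = 1  (932 = 1·753 + 179, 753 = 4·179 + 37, 179 = 4·37 + 31, 37 = 1·31 + 6, 31 = 5·6 + 1, 6 = 6·1).
Back-substituting, 753·(-151) + 932·(122) = 1.
So 753·-151 ≡ 1 (mod 932), and -151 mod 932 = 781.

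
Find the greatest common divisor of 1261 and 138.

1

gcd(1261, 138):
  1261 = 9*138 + 19
  138 = 7*19 + 5
  19 = 3*5 + 4
  5 = 1*4 + 1
  4 = 4*1
so gcd(1261, 138) = 1.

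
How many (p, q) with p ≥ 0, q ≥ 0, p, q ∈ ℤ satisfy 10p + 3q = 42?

2

gcd(10, 3) = 1.
By Bézout, 10*(1) + 3*(-3) = 1.
One solution: (0, 14).
General: p = 0 + 3t, q = 14 - 10t.
p ≥ 0 ⇒ t ≥ 0; q ≥ 0 ⇒ t ≤ 1. So t ∈ [0, 1]: 2 solutions.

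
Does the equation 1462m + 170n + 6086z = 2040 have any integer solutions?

gcd(1462, 170) = 34  (1462 = 8×170 + 102, 170 = 1×102 + 68, 102 = 1×68 + 34, 68 = 2×34).
gcd(34, 6086) = 34.
34 divides 2040, so integer solutions exist.

yes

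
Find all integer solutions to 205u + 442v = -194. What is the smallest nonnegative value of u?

gcd(442, 205) = 1  (442 = 2×205 + 32, 205 = 6×32 + 13, 32 = 2×13 + 6, 13 = 2×6 + 1, 6 = 6×1).
1 divides -194, so solutions exist.
Back-substituting, 205×(69) + 442×(-32) = 1.
Scale by -194/1 = -194: (u₀, v₀) = (-13386, 6208).
General solution: u = -13386 + 442t, v = 6208 - 205t for integer t.
u ≥ 0: smallest is -13386 mod 442 = 316 (at t = 31), with v = -147.

316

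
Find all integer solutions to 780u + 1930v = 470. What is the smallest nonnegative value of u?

gcd(1930, 780):
  1930 = 2×780 + 370
  780 = 2×370 + 40
  370 = 9×40 + 10
  40 = 4×10
so gcd(1930, 780) = 10.
10 divides 470, so solutions exist.
Back-substitute for Bézout coefficients:
  10 = 370 - 9×40
  ... = 780×(-47) + 1930×(19)
Scale by 470/10 = 47: (u₀, v₀) = (-2209, 893).
General solution: u = -2209 + 193t, v = 893 - 78t for integer t.
u ≥ 0: smallest is -2209 mod 193 = 107 (at t = 12), with v = -43.

107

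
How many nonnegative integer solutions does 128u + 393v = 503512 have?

10

gcd(393, 128):
  393 = 3·128 + 9
  128 = 14·9 + 2
  9 = 4·2 + 1
  2 = 2·1
so gcd(393, 128) = 1.
Back-substitute for Bézout coefficients:
  1 = 9 - 4·2
  ... = 128·(-175) + 393·(57)
Scale by 503512: one solution is (-88114600, 28700184). Reduce u mod 393: (323, 1176).
General: u = 323 + 393t, v = 1176 - 128t.
u ≥ 0 ⇒ t ≥ 0; v ≥ 0 ⇒ t ≤ 9. So t ∈ [0, 9]: 10 solutions.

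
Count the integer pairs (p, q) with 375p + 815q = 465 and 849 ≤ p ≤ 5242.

27

gcd(815, 375):
  815 = 2*375 + 65
  375 = 5*65 + 50
  65 = 1*50 + 15
  50 = 3*15 + 5
  15 = 3*5
so gcd(815, 375) = 5.
Back-substitute for Bézout coefficients:
  5 = 50 - 3*15
  ... = 375*(50) + 815*(-23)
Scale by 93: particular solution (4650, -2139); reduce p mod 163: (86, -39).
General solution: p = 86 + 163t, q = -39 - 75t for integer t.
849 ≤ 86 + 163t ≤ 5242 gives t ∈ [5, 31], which is 27 values.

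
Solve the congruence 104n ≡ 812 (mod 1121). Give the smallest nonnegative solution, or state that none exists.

827

gcd(1121, 104) = 1.
1 divides 812, so solutions exist.
By Bézout, 104·(-97) + 1121·(9) = 1.
So 104·(-97) ≡ 1 (mod 1121); multiply by 812: n ≡ -78764 (mod 1121).
Smallest nonnegative: n = -78764 mod 1121 = 827.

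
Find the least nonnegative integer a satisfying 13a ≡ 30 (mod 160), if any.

150

gcd(160, 13) = 1.
1 divides 30, so solutions exist.
By Bézout, 13*(37) + 160*(-3) = 1.
So 13*(37) ≡ 1 (mod 160); multiply by 30: a ≡ 1110 (mod 160).
Smallest nonnegative: a = 1110 mod 160 = 150.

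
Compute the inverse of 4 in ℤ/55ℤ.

gcd(55, 4) = 1.
By Bézout, 4·(14) + 55·(-1) = 1.
So 4·14 ≡ 1 (mod 55), and 14 mod 55 = 14.

14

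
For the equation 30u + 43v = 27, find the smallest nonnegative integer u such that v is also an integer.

31

gcd(43, 30):
  43 = 1×30 + 13
  30 = 2×13 + 4
  13 = 3×4 + 1
  4 = 4×1
so gcd(43, 30) = 1.
1 divides 27, so solutions exist.
Back-substitute for Bézout coefficients:
  1 = 13 - 3×4
  ... = 30×(-10) + 43×(7)
Scale by 27/1 = 27: (u₀, v₀) = (-270, 189).
General solution: u = -270 + 43t, v = 189 - 30t for integer t.
u ≥ 0: smallest is -270 mod 43 = 31 (at t = 7), with v = -21.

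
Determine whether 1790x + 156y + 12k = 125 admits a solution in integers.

no

gcd(1790, 156):
  1790 = 11*156 + 74
  156 = 2*74 + 8
  74 = 9*8 + 2
  8 = 4*2
so gcd(1790, 156) = 2.
gcd(2, 12) = 2.
2 does not divide 125 (remainder 1), so no integer solutions.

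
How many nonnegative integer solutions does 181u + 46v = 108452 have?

gcd(181, 46) = 1  (181 = 3×46 + 43, 46 = 1×43 + 3, 43 = 14×3 + 1, 3 = 3×1).
Back-substituting, 181×(15) + 46×(-59) = 1.
Scale by 108452: one solution is (1626780, -6398668). Reduce u mod 46: (36, 2216).
General: u = 36 + 46t, v = 2216 - 181t.
u ≥ 0 ⇒ t ≥ 0; v ≥ 0 ⇒ t ≤ 12. So t ∈ [0, 12]: 13 solutions.

13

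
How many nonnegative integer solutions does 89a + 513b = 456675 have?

10

gcd(513, 89) = 1  (513 = 5×89 + 68, 89 = 1×68 + 21, 68 = 3×21 + 5, 21 = 4×5 + 1, 5 = 5×1).
Back-substituting, 89×(98) + 513×(-17) = 1.
Scale by 456675: one solution is (44754150, -7763475). Reduce a mod 513: (30, 885).
General: a = 30 + 513t, b = 885 - 89t.
a ≥ 0 ⇒ t ≥ 0; b ≥ 0 ⇒ t ≤ 9. So t ∈ [0, 9]: 10 solutions.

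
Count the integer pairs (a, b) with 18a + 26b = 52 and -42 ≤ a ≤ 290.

26

gcd(26, 18) = 2.
By Bézout, 18·(3) + 26·(-2) = 2.
Particular solution: (0, 2).
General solution: a = 0 + 13t, b = 2 - 9t for integer t.
-42 ≤ 0 + 13t ≤ 290 gives t ∈ [-3, 22], which is 26 values.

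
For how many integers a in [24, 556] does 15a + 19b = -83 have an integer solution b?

gcd(19, 15):
  19 = 1·15 + 4
  15 = 3·4 + 3
  4 = 1·3 + 1
  3 = 3·1
so gcd(19, 15) = 1.
Back-substitute for Bézout coefficients:
  1 = 4 - 1·3
  ... = 15·(-5) + 19·(4)
Scale by -83: particular solution (415, -332); reduce a mod 19: (16, -17).
General solution: a = 16 + 19t, b = -17 - 15t for integer t.
24 ≤ 16 + 19t ≤ 556 gives t ∈ [1, 28], which is 28 values.

28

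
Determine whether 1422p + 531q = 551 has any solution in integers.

no

gcd(1422, 531) = 9  (1422 = 2·531 + 360, 531 = 1·360 + 171, 360 = 2·171 + 18, 171 = 9·18 + 9, 18 = 2·9).
9 does not divide 551 (remainder 2), so no integer solutions.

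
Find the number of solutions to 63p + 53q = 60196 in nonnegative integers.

gcd(63, 53) = 1.
By Bézout, 63·(16) + 53·(-19) = 1.
One solution: (20, 1112).
General: p = 20 + 53t, q = 1112 - 63t.
p ≥ 0 ⇒ t ≥ 0; q ≥ 0 ⇒ t ≤ 17. So t ∈ [0, 17]: 18 solutions.

18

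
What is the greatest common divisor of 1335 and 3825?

15

gcd(3825, 1335):
  3825 = 2·1335 + 1155
  1335 = 1·1155 + 180
  1155 = 6·180 + 75
  180 = 2·75 + 30
  75 = 2·30 + 15
  30 = 2·15
so gcd(3825, 1335) = 15.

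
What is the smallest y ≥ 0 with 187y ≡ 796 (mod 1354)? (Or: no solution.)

gcd(1354, 187) = 1  (1354 = 7*187 + 45, 187 = 4*45 + 7, 45 = 6*7 + 3, 7 = 2*3 + 1, 3 = 3*1).
1 divides 796, so solutions exist.
Back-substituting, 187*(391) + 1354*(-54) = 1.
So 187*(391) ≡ 1 (mod 1354); multiply by 796: y ≡ 311236 (mod 1354).
Smallest nonnegative: y = 311236 mod 1354 = 1170.

1170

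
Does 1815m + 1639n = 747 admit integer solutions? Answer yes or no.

no

gcd(1815, 1639):
  1815 = 1·1639 + 176
  1639 = 9·176 + 55
  176 = 3·55 + 11
  55 = 5·11
so gcd(1815, 1639) = 11.
11 does not divide 747 (remainder 10), so no integer solutions.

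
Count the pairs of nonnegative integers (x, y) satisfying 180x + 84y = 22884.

18

gcd(180, 84) = 12.
By Bézout, 180×(1) + 84×(-2) = 12.
One solution: (3, 266).
General: x = 3 + 7t, y = 266 - 15t.
x ≥ 0 ⇒ t ≥ 0; y ≥ 0 ⇒ t ≤ 17. So t ∈ [0, 17]: 18 solutions.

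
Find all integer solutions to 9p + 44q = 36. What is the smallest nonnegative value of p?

4

gcd(44, 9) = 1.
1 divides 36, so solutions exist.
By Bézout, 9·(5) + 44·(-1) = 1.
Scale by 36/1 = 36: (p₀, q₀) = (180, -36).
General solution: p = 180 + 44t, q = -36 - 9t for integer t.
p ≥ 0: smallest is 180 mod 44 = 4 (at t = -4), with q = 0.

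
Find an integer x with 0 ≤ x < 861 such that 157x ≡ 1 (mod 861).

gcd(861, 157) = 1.
By Bézout, 157*(-170) + 861*(31) = 1.
So 157*-170 ≡ 1 (mod 861), and -170 mod 861 = 691.

691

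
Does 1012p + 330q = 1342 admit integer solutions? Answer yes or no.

gcd(1012, 330) = 22.
22 divides 1342, so integer solutions exist.

yes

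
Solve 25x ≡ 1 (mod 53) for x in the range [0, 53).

17

gcd(53, 25) = 1  (53 = 2*25 + 3, 25 = 8*3 + 1, 3 = 3*1).
Back-substituting, 25*(17) + 53*(-8) = 1.
So 25*17 ≡ 1 (mod 53), and 17 mod 53 = 17.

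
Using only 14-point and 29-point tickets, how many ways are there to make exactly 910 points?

Need nonnegative integers with 14j + 29k = 910.
gcd(14, 29) = 1, and 14·(-2) + 29·(1) = 1.
So (j₀, k₀) = (-1820, 910); general j = -1820 + 29t, k = 910 - 14t.
j ≥ 0 ⇒ t ≥ 63; k ≥ 0 ⇒ t ≤ 65. That's 3 values of t.

3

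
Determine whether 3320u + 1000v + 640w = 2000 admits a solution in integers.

gcd(3320, 1000):
  3320 = 3·1000 + 320
  1000 = 3·320 + 40
  320 = 8·40
so gcd(3320, 1000) = 40.
gcd(40, 640) = 40.
40 divides 2000, so integer solutions exist.

yes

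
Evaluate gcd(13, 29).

gcd(29, 13) = 1  (29 = 2×13 + 3, 13 = 4×3 + 1, 3 = 3×1).

1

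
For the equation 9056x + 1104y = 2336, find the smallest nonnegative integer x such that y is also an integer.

40

gcd(9056, 1104):
  9056 = 8·1104 + 224
  1104 = 4·224 + 208
  224 = 1·208 + 16
  208 = 13·16
so gcd(9056, 1104) = 16.
16 divides 2336, so solutions exist.
Back-substitute for Bézout coefficients:
  16 = 224 - 1·208
  ... = 9056·(5) + 1104·(-41)
Scale by 2336/16 = 146: (x₀, y₀) = (730, -5986).
General solution: x = 730 + 69t, y = -5986 - 566t for integer t.
x ≥ 0: smallest is 730 mod 69 = 40 (at t = -10), with y = -326.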